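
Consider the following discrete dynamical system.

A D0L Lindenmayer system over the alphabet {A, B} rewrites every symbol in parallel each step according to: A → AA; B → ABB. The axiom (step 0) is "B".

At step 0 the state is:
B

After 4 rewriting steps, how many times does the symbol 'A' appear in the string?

0) B
1) ABB
2) AAABBABB
3) AAAAAAABBABBAAABBABB
4) AAAAAAAAAAAAAAABBABBAAABBABBAAAAAAABBABBAAABBABB

32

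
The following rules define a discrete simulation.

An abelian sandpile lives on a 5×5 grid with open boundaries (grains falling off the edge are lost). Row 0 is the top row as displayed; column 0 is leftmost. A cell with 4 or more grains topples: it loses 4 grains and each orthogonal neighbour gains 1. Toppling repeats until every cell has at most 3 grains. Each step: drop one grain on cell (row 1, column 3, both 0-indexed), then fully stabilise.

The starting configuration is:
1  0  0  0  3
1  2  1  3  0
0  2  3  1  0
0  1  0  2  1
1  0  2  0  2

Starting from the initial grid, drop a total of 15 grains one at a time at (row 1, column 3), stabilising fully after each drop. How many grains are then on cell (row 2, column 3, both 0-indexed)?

t=0: 1  0  0  0  3
1  2  1  3  0
0  2  3  1  0
0  1  0  2  1
1  0  2  0  2
t=1: 1  0  0  1  3
1  2  2  0  1
0  2  3  2  0
0  1  0  2  1
1  0  2  0  2
t=2: 1  0  0  1  3
1  2  2  1  1
0  2  3  2  0
0  1  0  2  1
1  0  2  0  2
t=3: 1  0  0  1  3
1  2  2  2  1
0  2  3  2  0
0  1  0  2  1
1  0  2  0  2
t=4: 1  0  0  1  3
1  2  2  3  1
0  2  3  2  0
0  1  0  2  1
1  0  2  0  2
t=5: 1  0  0  2  3
1  2  3  0  2
0  2  3  3  0
0  1  0  2  1
1  0  2  0  2
t=6: 1  0  0  2  3
1  2  3  1  2
0  2  3  3  0
0  1  0  2  1
1  0  2  0  2
t=7: 1  0  0  2  3
1  2  3  2  2
0  2  3  3  0
0  1  0  2  1
1  0  2  0  2
t=8: 1  0  0  2  3
1  2  3  3  2
0  2  3  3  0
0  1  0  2  1
1  0  2  0  2
t=9: 1  0  1  3  3
1  3  1  2  3
0  3  1  1  1
0  1  1  3  1
1  0  2  0  2
t=10: 1  0  1  3  3
1  3  1  3  3
0  3  1  1  1
0  1  1  3  1
1  0  2  0  2
t=11: 1  0  2  1  1
1  3  2  2  1
0  3  1  2  2
0  1  1  3  1
1  0  2  0  2
t=12: 1  0  2  1  1
1  3  2  3  1
0  3  1  2  2
0  1  1  3  1
1  0  2  0  2
t=13: 1  0  2  2  1
1  3  3  0  2
0  3  1  3  2
0  1  1  3  1
1  0  2  0  2
t=14: 1  0  2  2  1
1  3  3  1  2
0  3  1  3  2
0  1  1  3  1
1  0  2  0  2
t=15: 1  0  2  2  1
1  3  3  2  2
0  3  1  3  2
0  1  1  3  1
1  0  2  0  2

3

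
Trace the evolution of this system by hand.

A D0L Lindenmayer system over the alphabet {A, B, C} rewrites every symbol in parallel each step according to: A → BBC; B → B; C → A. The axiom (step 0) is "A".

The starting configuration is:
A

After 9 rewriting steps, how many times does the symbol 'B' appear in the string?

10

k=0  A
k=1  BBC
k=2  BBA
k=3  BBBBC
k=4  BBBBA
k=5  BBBBBBC
k=6  BBBBBBA
k=7  BBBBBBBBC
k=8  BBBBBBBBA
k=9  BBBBBBBBBBC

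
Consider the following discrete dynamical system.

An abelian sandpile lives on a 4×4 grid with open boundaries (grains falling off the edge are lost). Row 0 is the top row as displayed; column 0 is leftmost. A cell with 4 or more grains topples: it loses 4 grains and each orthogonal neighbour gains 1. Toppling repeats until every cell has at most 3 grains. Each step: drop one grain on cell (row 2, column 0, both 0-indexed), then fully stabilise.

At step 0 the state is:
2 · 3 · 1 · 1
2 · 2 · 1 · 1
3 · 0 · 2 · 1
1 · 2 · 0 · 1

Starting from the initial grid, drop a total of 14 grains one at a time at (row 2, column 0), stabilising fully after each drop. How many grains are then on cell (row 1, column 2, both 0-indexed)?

2

step 0: 2 · 3 · 1 · 1
2 · 2 · 1 · 1
3 · 0 · 2 · 1
1 · 2 · 0 · 1
step 1: 2 · 3 · 1 · 1
3 · 2 · 1 · 1
0 · 1 · 2 · 1
2 · 2 · 0 · 1
step 2: 2 · 3 · 1 · 1
3 · 2 · 1 · 1
1 · 1 · 2 · 1
2 · 2 · 0 · 1
step 3: 2 · 3 · 1 · 1
3 · 2 · 1 · 1
2 · 1 · 2 · 1
2 · 2 · 0 · 1
step 4: 2 · 3 · 1 · 1
3 · 2 · 1 · 1
3 · 1 · 2 · 1
2 · 2 · 0 · 1
step 5: 3 · 3 · 1 · 1
0 · 3 · 1 · 1
1 · 2 · 2 · 1
3 · 2 · 0 · 1
step 6: 3 · 3 · 1 · 1
0 · 3 · 1 · 1
2 · 2 · 2 · 1
3 · 2 · 0 · 1
step 7: 3 · 3 · 1 · 1
0 · 3 · 1 · 1
3 · 2 · 2 · 1
3 · 2 · 0 · 1
step 8: 3 · 3 · 1 · 1
1 · 3 · 1 · 1
1 · 3 · 2 · 1
0 · 3 · 0 · 1
step 9: 3 · 3 · 1 · 1
1 · 3 · 1 · 1
2 · 3 · 2 · 1
0 · 3 · 0 · 1
step 10: 3 · 3 · 1 · 1
1 · 3 · 1 · 1
3 · 3 · 2 · 1
0 · 3 · 0 · 1
step 11: 1 · 1 · 2 · 1
0 · 2 · 2 · 1
2 · 2 · 3 · 1
2 · 0 · 1 · 1
step 12: 1 · 1 · 2 · 1
0 · 2 · 2 · 1
3 · 2 · 3 · 1
2 · 0 · 1 · 1
step 13: 1 · 1 · 2 · 1
1 · 2 · 2 · 1
0 · 3 · 3 · 1
3 · 0 · 1 · 1
step 14: 1 · 1 · 2 · 1
1 · 2 · 2 · 1
1 · 3 · 3 · 1
3 · 0 · 1 · 1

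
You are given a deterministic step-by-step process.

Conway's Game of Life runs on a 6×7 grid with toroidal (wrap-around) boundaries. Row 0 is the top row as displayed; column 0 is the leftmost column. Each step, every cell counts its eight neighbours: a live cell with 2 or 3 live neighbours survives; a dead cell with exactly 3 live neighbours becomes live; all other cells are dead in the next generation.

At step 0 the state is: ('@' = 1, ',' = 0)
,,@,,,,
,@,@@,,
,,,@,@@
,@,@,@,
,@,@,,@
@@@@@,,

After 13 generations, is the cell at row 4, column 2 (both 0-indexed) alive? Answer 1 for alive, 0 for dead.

1

[0] ,,@,,,,
,@,@@,,
,,,@,@@
,@,@,@,
,@,@,,@
@@@@@,,
[1] @,,,,,,
,,,@@@,
@,,@,@@
,,,@,@,
,,,,,@@
@,,,@,,
[2] ,,,@,@@
@,,@,@,
,,@@,,,
@,,,,,,
,,,,,@@
@,,,,@,
[3] @,,,,@,
,,,@,@,
,@@@@,@
,,,,,,@
@,,,,@,
@,,,,,,
[4] ,,,,@,,
@@,@,@,
@,@@@,@
,@@@@,@
@,,,,,,
@@,,,,,
[5] ,,@,@,@
@@,,,@,
,,,,,,,
,,,,@,@
,,,@,,@
@@,,,,,
[6] ,,@,,@@
@@,,,@@
@,,,,@@
,,,,,@,
,,,,,@@
@@@@,@@
[7] ,,,@,,,
,@,,@,,
,@,,@,,
@,,,@,,
,@@,,,,
,@@@,,,
[8] ,@,@@,,
,,@@@,,
@@,@@@,
@,@@,,,
@,,,,,,
,@,@,,,
[9] ,@,,,,,
@,,,,,,
@,,,,@@
@,@@,,,
@,,@,,,
@@,@@,,
[10] ,@@,,,,
@@,,,,,
@,,,,,,
@,@@@,,
@,,,,,@
@@,@@,,
[11] ,,,@,,,
@,@,,,,
@,@@,,@
@,,@,,,
,,,,,@@
,,,@,,@
[12] ,,@@,,,
@,@,,,@
@,@@,,@
@@@@@@,
@,,,@@@
,,,,@@@
[13] @@@@@,,
@,,,,,@
,,,,,,,
,,,,,,,
,,@,,,,
@,,,,,,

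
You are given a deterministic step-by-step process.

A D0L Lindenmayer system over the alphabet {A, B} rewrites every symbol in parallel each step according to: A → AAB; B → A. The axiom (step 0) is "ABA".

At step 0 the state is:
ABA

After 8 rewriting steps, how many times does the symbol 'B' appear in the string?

0) ABA
1) AABAAAB
2) AABAABAAABAABAABA
3) AABAABAAABAABAAABAABAABAAABAABAAABAABAAAB
4) AABAABAAABAABAAABAABAABAAABAABAAABAABAABAAABAABAAABAABAAABAABAABAAABAABAAABAABAABAAABAABAAABAABAABA
5) AABAABAAABAABAAABAABAABAAABAABAAABAABAABAAABAABAAABAABAAAB…AABAABAAABAABAAABAABAABAAABAABAAABAABAABAAABAABAAABAABAAAB  (len 239)
6) AABAABAAABAABAAABAABAABAAABAABAAABAABAABAAABAABAAABAABAAAB…AABAABAAABAABAAABAABAABAAABAABAAABAABAABAAABAABAAABAABAABA  (len 577)
7) AABAABAAABAABAAABAABAABAAABAABAAABAABAABAAABAABAAABAABAAAB…AABAABAAABAABAAABAABAABAAABAABAAABAABAABAAABAABAAABAABAAAB  (len 1393)
8) AABAABAAABAABAAABAABAABAAABAABAAABAABAABAAABAABAAABAABAAAB…AABAABAAABAABAAABAABAABAAABAABAAABAABAABAAABAABAAABAABAABA  (len 3363)

985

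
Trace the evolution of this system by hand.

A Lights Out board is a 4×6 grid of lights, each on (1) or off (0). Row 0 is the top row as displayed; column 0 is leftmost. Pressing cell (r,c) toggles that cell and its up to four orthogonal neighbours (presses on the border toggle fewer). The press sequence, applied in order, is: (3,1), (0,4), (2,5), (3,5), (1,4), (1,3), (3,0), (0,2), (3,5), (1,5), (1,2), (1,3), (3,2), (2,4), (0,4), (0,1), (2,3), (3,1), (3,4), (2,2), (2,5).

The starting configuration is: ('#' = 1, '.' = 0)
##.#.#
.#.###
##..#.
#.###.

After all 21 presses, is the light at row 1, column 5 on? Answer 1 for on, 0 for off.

gen 0: ##.#.#
.#.###
##..#.
#.###.
gen 1: ##.#.#
.#.###
#...#.
.#.##.
gen 2: ##..#.
.#.#.#
#...#.
.#.##.
gen 3: ##..#.
.#.#..
#....#
.#.###
gen 4: ##..#.
.#.#..
#.....
.#.#..
gen 5: ##....
.#..##
#...#.
.#.#..
gen 6: ##.#..
.###.#
#..##.
.#.#..
gen 7: ##.#..
.###.#
...##.
#..#..
gen 8: #.#...
.#.#.#
...##.
#..#..
gen 9: #.#...
.#.#.#
...###
#..###
gen 10: #.#..#
.#.##.
...##.
#..###
gen 11: #....#
..#.#.
..###.
#..###
gen 12: #..#.#
...#..
..#.#.
#..###
gen 13: #..#.#
...#..
....#.
###.##
gen 14: #..#.#
...##.
...#.#
###..#
gen 15: #...#.
...#..
...#.#
###..#
gen 16: .##.#.
.#.#..
...#.#
###..#
gen 17: .##.#.
.#....
..#.##
####.#
gen 18: .##.#.
.#....
.##.##
...#.#
gen 19: .##.#.
.#....
.##..#
....#.
gen 20: .##.#.
.##...
...#.#
..#.#.
gen 21: .##.#.
.##..#
...##.
..#.##

1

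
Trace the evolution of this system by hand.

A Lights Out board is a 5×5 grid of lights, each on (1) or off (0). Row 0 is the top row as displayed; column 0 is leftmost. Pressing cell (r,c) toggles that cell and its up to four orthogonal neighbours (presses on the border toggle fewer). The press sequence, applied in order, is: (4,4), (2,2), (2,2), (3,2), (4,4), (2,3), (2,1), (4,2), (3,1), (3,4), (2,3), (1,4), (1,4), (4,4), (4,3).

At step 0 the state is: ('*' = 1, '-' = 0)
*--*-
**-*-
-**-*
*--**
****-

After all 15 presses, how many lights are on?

13

gen 0: *--*-
**-*-
-**-*
*--**
****-
gen 1: *--*-
**-*-
-**-*
*--*-
***-*
gen 2: *--*-
****-
---**
*-**-
***-*
gen 3: *--*-
**-*-
-**-*
*--*-
***-*
gen 4: *--*-
**-*-
-*--*
***--
**--*
gen 5: *--*-
**-*-
-*--*
***-*
**-*-
gen 6: *--*-
**---
-***-
*****
**-*-
gen 7: *--*-
*----
*--*-
*-***
**-*-
gen 8: *--*-
*----
*--*-
*--**
*-*--
gen 9: *--*-
*----
**-*-
-****
***--
gen 10: *--*-
*----
**-**
-**--
***-*
gen 11: *--*-
*--*-
***--
-***-
***-*
gen 12: *--**
*---*
***-*
-***-
***-*
gen 13: *--*-
*--*-
***--
-***-
***-*
gen 14: *--*-
*--*-
***--
-****
****-
gen 15: *--*-
*--*-
***--
-**-*
**--*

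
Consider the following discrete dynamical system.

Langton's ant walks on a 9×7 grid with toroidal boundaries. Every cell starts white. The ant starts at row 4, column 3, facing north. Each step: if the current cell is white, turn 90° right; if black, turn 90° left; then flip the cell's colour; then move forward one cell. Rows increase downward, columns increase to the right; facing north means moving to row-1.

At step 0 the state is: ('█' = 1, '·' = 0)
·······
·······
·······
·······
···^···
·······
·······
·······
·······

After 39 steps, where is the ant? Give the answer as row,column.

[0] ·······
·······
·······
·······
···^···
·······
·······
·······
·······
[1] ·······
·······
·······
·······
···█>··
·······
·······
·······
·······
[2] ·······
·······
·······
·······
···██··
····v··
·······
·······
·······
[3] ·······
·······
·······
·······
···██··
···<█··
·······
·······
·······
[4] ·······
·······
·······
·······
···^█··
···██··
·······
·······
·······
[5] ·······
·······
·······
·······
··<·█··
···██··
·······
·······
·······
[6] ·······
·······
·······
··^····
··█·█··
···██··
·······
·······
·······
[7] ·······
·······
·······
··█>···
··█·█··
···██··
·······
·······
·······
[8] ·······
·······
·······
··██···
··█v█··
···██··
·······
·······
·······
[9] ·······
·······
·······
··██···
··<██··
···██··
·······
·······
·······
[10] ·······
·······
·······
··██···
···██··
··v██··
·······
·······
·······
[11] ·······
·······
·······
··██···
···██··
·<███··
·······
·······
·······
[12] ·······
·······
·······
··██···
·^·██··
·████··
·······
·······
·······
[13] ·······
·······
·······
··██···
·█>██··
·████··
·······
·······
·······
[14] ·······
·······
·······
··██···
·████··
·█v██··
·······
·······
·······
[15] ·······
·······
·······
··██···
·████··
·█·>█··
·······
·······
·······
[16] ·······
·······
·······
··██···
·██^█··
·█··█··
·······
·······
·······
[17] ·······
·······
·······
··██···
·█<·█··
·█··█··
·······
·······
·······
[18] ·······
·······
·······
··██···
·█··█··
·█v·█··
·······
·······
·······
[19] ·······
·······
·······
··██···
·█··█··
·<█·█··
·······
·······
·······
[20] ·······
·······
·······
··██···
·█··█··
··█·█··
·v·····
·······
·······
[21] ·······
·······
·······
··██···
·█··█··
··█·█··
<█·····
·······
·······
[22] ·······
·······
·······
··██···
·█··█··
^·█·█··
██·····
·······
·······
[23] ·······
·······
·······
··██···
·█··█··
█>█·█··
██·····
·······
·······
[24] ·······
·······
·······
··██···
·█··█··
███·█··
█v·····
·······
·······
[25] ·······
·······
·······
··██···
·█··█··
███·█··
█·>····
·······
·······
[26] ·······
·······
·······
··██···
·█··█··
███·█··
█·█····
··v····
·······
[27] ·······
·······
·······
··██···
·█··█··
███·█··
█·█····
·<█····
·······
[28] ·······
·······
·······
··██···
·█··█··
███·█··
█^█····
·██····
·······
[29] ·······
·······
·······
··██···
·█··█··
███·█··
██>····
·██····
·······
[30] ·······
·······
·······
··██···
·█··█··
██^·█··
██·····
·██····
·······
[31] ·······
·······
·······
··██···
·█··█··
█<··█··
██·····
·██····
·······
[32] ·······
·······
·······
··██···
·█··█··
█···█··
█v·····
·██····
·······
[33] ·······
·······
·······
··██···
·█··█··
█···█··
█·>····
·██····
·······
[34] ·······
·······
·······
··██···
·█··█··
█···█··
█·█····
·█v····
·······
[35] ·······
·······
·······
··██···
·█··█··
█···█··
█·█····
·█·>···
·······
[36] ·······
·······
·······
··██···
·█··█··
█···█··
█·█····
·█·█···
···v···
[37] ·······
·······
·······
··██···
·█··█··
█···█··
█·█····
·█·█···
··<█···
[38] ·······
·······
·······
··██···
·█··█··
█···█··
█·█····
·█^█···
··██···
[39] ·······
·······
·······
··██···
·█··█··
█···█··
█·█····
·██>···
··██···

7,3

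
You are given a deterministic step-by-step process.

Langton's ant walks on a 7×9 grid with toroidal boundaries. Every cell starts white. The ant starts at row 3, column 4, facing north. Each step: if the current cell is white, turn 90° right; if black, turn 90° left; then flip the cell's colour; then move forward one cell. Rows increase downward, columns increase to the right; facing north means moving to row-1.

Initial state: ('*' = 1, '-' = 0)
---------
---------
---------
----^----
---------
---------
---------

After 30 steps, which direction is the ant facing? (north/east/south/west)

north

gen 0: ---------
---------
---------
----^----
---------
---------
---------
gen 1: ---------
---------
---------
----*>---
---------
---------
---------
gen 2: ---------
---------
---------
----**---
-----v---
---------
---------
gen 3: ---------
---------
---------
----**---
----<*---
---------
---------
gen 4: ---------
---------
---------
----^*---
----**---
---------
---------
gen 5: ---------
---------
---------
---<-*---
----**---
---------
---------
gen 6: ---------
---------
---^-----
---*-*---
----**---
---------
---------
gen 7: ---------
---------
---*>----
---*-*---
----**---
---------
---------
gen 8: ---------
---------
---**----
---*v*---
----**---
---------
---------
gen 9: ---------
---------
---**----
---<**---
----**---
---------
---------
gen 10: ---------
---------
---**----
----**---
---v**---
---------
---------
gen 11: ---------
---------
---**----
----**---
--<***---
---------
---------
gen 12: ---------
---------
---**----
--^-**---
--****---
---------
---------
gen 13: ---------
---------
---**----
--*>**---
--****---
---------
---------
gen 14: ---------
---------
---**----
--****---
--*v**---
---------
---------
gen 15: ---------
---------
---**----
--****---
--*->*---
---------
---------
gen 16: ---------
---------
---**----
--**^*---
--*--*---
---------
---------
gen 17: ---------
---------
---**----
--*<-*---
--*--*---
---------
---------
gen 18: ---------
---------
---**----
--*--*---
--*v-*---
---------
---------
gen 19: ---------
---------
---**----
--*--*---
--<*-*---
---------
---------
gen 20: ---------
---------
---**----
--*--*---
---*-*---
--v------
---------
gen 21: ---------
---------
---**----
--*--*---
---*-*---
-<*------
---------
gen 22: ---------
---------
---**----
--*--*---
-^-*-*---
-**------
---------
gen 23: ---------
---------
---**----
--*--*---
-*>*-*---
-**------
---------
gen 24: ---------
---------
---**----
--*--*---
-***-*---
-*v------
---------
gen 25: ---------
---------
---**----
--*--*---
-***-*---
-*->-----
---------
gen 26: ---------
---------
---**----
--*--*---
-***-*---
-*-*-----
---v-----
gen 27: ---------
---------
---**----
--*--*---
-***-*---
-*-*-----
--<*-----
gen 28: ---------
---------
---**----
--*--*---
-***-*---
-*^*-----
--**-----
gen 29: ---------
---------
---**----
--*--*---
-***-*---
-**>-----
--**-----
gen 30: ---------
---------
---**----
--*--*---
-**^-*---
-**------
--**-----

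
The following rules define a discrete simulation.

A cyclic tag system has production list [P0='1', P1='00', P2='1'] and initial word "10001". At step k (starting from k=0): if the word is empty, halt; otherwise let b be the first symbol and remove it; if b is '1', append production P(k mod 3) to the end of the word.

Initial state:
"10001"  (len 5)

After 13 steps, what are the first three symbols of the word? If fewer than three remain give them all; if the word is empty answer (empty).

k=0  "10001"  (len 5)
k=1  "00011"  (len 5)
k=2  "0011"  (len 4)
k=3  "011"  (len 3)
k=4  "11"  (len 2)
k=5  "100"  (len 3)
k=6  "001"  (len 3)
k=7  "01"  (len 2)
k=8  "1"  (len 1)
k=9  "1"  (len 1)
k=10  "1"  (len 1)
k=11  "00"  (len 2)
k=12  "0"  (len 1)
k=13  (halted — word empty)

(empty)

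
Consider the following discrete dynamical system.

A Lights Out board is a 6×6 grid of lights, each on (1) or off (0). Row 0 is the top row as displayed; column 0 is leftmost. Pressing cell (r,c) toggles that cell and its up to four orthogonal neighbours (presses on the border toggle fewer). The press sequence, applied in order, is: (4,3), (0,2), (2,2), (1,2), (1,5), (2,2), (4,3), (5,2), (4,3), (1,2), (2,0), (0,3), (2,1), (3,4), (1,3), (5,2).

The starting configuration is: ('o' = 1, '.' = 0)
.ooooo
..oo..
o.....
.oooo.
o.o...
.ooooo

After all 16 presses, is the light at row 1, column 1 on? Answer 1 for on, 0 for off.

k=0  .ooooo
..oo..
o.....
.oooo.
o.o...
.ooooo
k=1  .ooooo
..oo..
o.....
.oo.o.
o..oo.
.oo.oo
k=2  ....oo
...o..
o.....
.oo.o.
o..oo.
.oo.oo
k=3  ....oo
..oo..
oooo..
.o..o.
o..oo.
.oo.oo
k=4  ..o.oo
.o....
oo.o..
.o..o.
o..oo.
.oo.oo
k=5  ..o.o.
.o..oo
oo.o.o
.o..o.
o..oo.
.oo.oo
k=6  ..o.o.
.oo.oo
o.o..o
.oo.o.
o..oo.
.oo.oo
k=7  ..o.o.
.oo.oo
o.o..o
.oooo.
o.o...
.ooooo
k=8  ..o.o.
.oo.oo
o.o..o
.oooo.
o.....
....oo
k=9  ..o.o.
.oo.oo
o.o..o
.oo.o.
o.ooo.
...ooo
k=10  ....o.
...ooo
o....o
.oo.o.
o.ooo.
...ooo
k=11  ....o.
o..ooo
.o...o
ooo.o.
o.ooo.
...ooo
k=12  ..oo..
o...oo
.o...o
ooo.o.
o.ooo.
...ooo
k=13  ..oo..
oo..oo
o.o..o
o.o.o.
o.ooo.
...ooo
k=14  ..oo..
oo..oo
o.o.oo
o.oo.o
o.oo..
...ooo
k=15  ..o...
oooo.o
o.oooo
o.oo.o
o.oo..
...ooo
k=16  ..o...
oooo.o
o.oooo
o.oo.o
o..o..
.oo.oo

1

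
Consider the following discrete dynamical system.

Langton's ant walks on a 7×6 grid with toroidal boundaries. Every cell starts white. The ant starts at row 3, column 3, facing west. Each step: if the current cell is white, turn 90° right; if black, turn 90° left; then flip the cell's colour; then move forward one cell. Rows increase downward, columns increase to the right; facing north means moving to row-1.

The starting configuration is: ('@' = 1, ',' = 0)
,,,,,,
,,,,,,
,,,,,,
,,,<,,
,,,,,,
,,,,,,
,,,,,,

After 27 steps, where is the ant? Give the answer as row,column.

5,0

t=0: ,,,,,,
,,,,,,
,,,,,,
,,,<,,
,,,,,,
,,,,,,
,,,,,,
t=1: ,,,,,,
,,,,,,
,,,^,,
,,,@,,
,,,,,,
,,,,,,
,,,,,,
t=2: ,,,,,,
,,,,,,
,,,@>,
,,,@,,
,,,,,,
,,,,,,
,,,,,,
t=3: ,,,,,,
,,,,,,
,,,@@,
,,,@v,
,,,,,,
,,,,,,
,,,,,,
t=4: ,,,,,,
,,,,,,
,,,@@,
,,,<@,
,,,,,,
,,,,,,
,,,,,,
t=5: ,,,,,,
,,,,,,
,,,@@,
,,,,@,
,,,v,,
,,,,,,
,,,,,,
t=6: ,,,,,,
,,,,,,
,,,@@,
,,,,@,
,,<@,,
,,,,,,
,,,,,,
t=7: ,,,,,,
,,,,,,
,,,@@,
,,^,@,
,,@@,,
,,,,,,
,,,,,,
t=8: ,,,,,,
,,,,,,
,,,@@,
,,@>@,
,,@@,,
,,,,,,
,,,,,,
t=9: ,,,,,,
,,,,,,
,,,@@,
,,@@@,
,,@v,,
,,,,,,
,,,,,,
t=10: ,,,,,,
,,,,,,
,,,@@,
,,@@@,
,,@,>,
,,,,,,
,,,,,,
t=11: ,,,,,,
,,,,,,
,,,@@,
,,@@@,
,,@,@,
,,,,v,
,,,,,,
t=12: ,,,,,,
,,,,,,
,,,@@,
,,@@@,
,,@,@,
,,,<@,
,,,,,,
t=13: ,,,,,,
,,,,,,
,,,@@,
,,@@@,
,,@^@,
,,,@@,
,,,,,,
t=14: ,,,,,,
,,,,,,
,,,@@,
,,@@@,
,,@@>,
,,,@@,
,,,,,,
t=15: ,,,,,,
,,,,,,
,,,@@,
,,@@^,
,,@@,,
,,,@@,
,,,,,,
t=16: ,,,,,,
,,,,,,
,,,@@,
,,@<,,
,,@@,,
,,,@@,
,,,,,,
t=17: ,,,,,,
,,,,,,
,,,@@,
,,@,,,
,,@v,,
,,,@@,
,,,,,,
t=18: ,,,,,,
,,,,,,
,,,@@,
,,@,,,
,,@,>,
,,,@@,
,,,,,,
t=19: ,,,,,,
,,,,,,
,,,@@,
,,@,,,
,,@,@,
,,,@v,
,,,,,,
t=20: ,,,,,,
,,,,,,
,,,@@,
,,@,,,
,,@,@,
,,,@,>
,,,,,,
t=21: ,,,,,,
,,,,,,
,,,@@,
,,@,,,
,,@,@,
,,,@,@
,,,,,v
t=22: ,,,,,,
,,,,,,
,,,@@,
,,@,,,
,,@,@,
,,,@,@
,,,,<@
t=23: ,,,,,,
,,,,,,
,,,@@,
,,@,,,
,,@,@,
,,,@^@
,,,,@@
t=24: ,,,,,,
,,,,,,
,,,@@,
,,@,,,
,,@,@,
,,,@@>
,,,,@@
t=25: ,,,,,,
,,,,,,
,,,@@,
,,@,,,
,,@,@^
,,,@@,
,,,,@@
t=26: ,,,,,,
,,,,,,
,,,@@,
,,@,,,
>,@,@@
,,,@@,
,,,,@@
t=27: ,,,,,,
,,,,,,
,,,@@,
,,@,,,
@,@,@@
v,,@@,
,,,,@@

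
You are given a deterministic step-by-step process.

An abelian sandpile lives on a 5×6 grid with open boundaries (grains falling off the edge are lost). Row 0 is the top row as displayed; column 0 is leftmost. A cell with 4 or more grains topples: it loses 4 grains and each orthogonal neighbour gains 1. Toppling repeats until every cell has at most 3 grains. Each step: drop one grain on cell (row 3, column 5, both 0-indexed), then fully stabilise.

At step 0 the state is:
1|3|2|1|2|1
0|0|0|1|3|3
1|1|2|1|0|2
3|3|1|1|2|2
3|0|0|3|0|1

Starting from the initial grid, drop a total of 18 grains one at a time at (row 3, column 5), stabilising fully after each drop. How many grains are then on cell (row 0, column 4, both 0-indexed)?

3

[0] 1|3|2|1|2|1
0|0|0|1|3|3
1|1|2|1|0|2
3|3|1|1|2|2
3|0|0|3|0|1
[1] 1|3|2|1|2|1
0|0|0|1|3|3
1|1|2|1|0|2
3|3|1|1|2|3
3|0|0|3|0|1
[2] 1|3|2|1|2|1
0|0|0|1|3|3
1|1|2|1|0|3
3|3|1|1|3|0
3|0|0|3|0|2
[3] 1|3|2|1|2|1
0|0|0|1|3|3
1|1|2|1|0|3
3|3|1|1|3|1
3|0|0|3|0|2
[4] 1|3|2|1|2|1
0|0|0|1|3|3
1|1|2|1|0|3
3|3|1|1|3|2
3|0|0|3|0|2
[5] 1|3|2|1|2|1
0|0|0|1|3|3
1|1|2|1|0|3
3|3|1|1|3|3
3|0|0|3|0|2
[6] 1|3|2|1|3|2
0|0|0|2|0|1
1|1|2|1|3|1
3|3|1|2|0|2
3|0|0|3|1|3
[7] 1|3|2|1|3|2
0|0|0|2|0|1
1|1|2|1|3|1
3|3|1|2|0|3
3|0|0|3|1|3
[8] 1|3|2|1|3|2
0|0|0|2|0|1
1|1|2|1|3|2
3|3|1|2|1|1
3|0|0|3|2|0
[9] 1|3|2|1|3|2
0|0|0|2|0|1
1|1|2|1|3|2
3|3|1|2|1|2
3|0|0|3|2|0
[10] 1|3|2|1|3|2
0|0|0|2|0|1
1|1|2|1|3|2
3|3|1|2|1|3
3|0|0|3|2|0
[11] 1|3|2|1|3|2
0|0|0|2|0|1
1|1|2|1|3|3
3|3|1|2|2|0
3|0|0|3|2|1
[12] 1|3|2|1|3|2
0|0|0|2|0|1
1|1|2|1|3|3
3|3|1|2|2|1
3|0|0|3|2|1
[13] 1|3|2|1|3|2
0|0|0|2|0|1
1|1|2|1|3|3
3|3|1|2|2|2
3|0|0|3|2|1
[14] 1|3|2|1|3|2
0|0|0|2|0|1
1|1|2|1|3|3
3|3|1|2|2|3
3|0|0|3|2|1
[15] 1|3|2|1|3|2
0|0|0|2|1|2
1|1|2|2|1|1
3|3|1|3|0|2
3|0|0|3|3|2
[16] 1|3|2|1|3|2
0|0|0|2|1|2
1|1|2|2|1|1
3|3|1|3|0|3
3|0|0|3|3|2
[17] 1|3|2|1|3|2
0|0|0|2|1|2
1|1|2|2|1|2
3|3|1|3|1|0
3|0|0|3|3|3
[18] 1|3|2|1|3|2
0|0|0|2|1|2
1|1|2|2|1|2
3|3|1|3|1|1
3|0|0|3|3|3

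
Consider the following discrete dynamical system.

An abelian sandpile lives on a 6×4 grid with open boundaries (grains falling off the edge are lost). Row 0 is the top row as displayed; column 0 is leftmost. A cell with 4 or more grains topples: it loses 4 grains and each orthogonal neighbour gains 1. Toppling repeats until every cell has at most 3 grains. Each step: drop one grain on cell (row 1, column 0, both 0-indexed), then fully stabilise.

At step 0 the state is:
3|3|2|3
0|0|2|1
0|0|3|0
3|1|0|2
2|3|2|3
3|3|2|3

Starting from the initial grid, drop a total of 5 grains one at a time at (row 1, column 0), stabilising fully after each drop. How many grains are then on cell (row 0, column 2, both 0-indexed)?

k=0  3|3|2|3
0|0|2|1
0|0|3|0
3|1|0|2
2|3|2|3
3|3|2|3
k=1  3|3|2|3
1|0|2|1
0|0|3|0
3|1|0|2
2|3|2|3
3|3|2|3
k=2  3|3|2|3
2|0|2|1
0|0|3|0
3|1|0|2
2|3|2|3
3|3|2|3
k=3  3|3|2|3
3|0|2|1
0|0|3|0
3|1|0|2
2|3|2|3
3|3|2|3
k=4  1|0|3|3
1|2|2|1
1|0|3|0
3|1|0|2
2|3|2|3
3|3|2|3
k=5  1|0|3|3
2|2|2|1
1|0|3|0
3|1|0|2
2|3|2|3
3|3|2|3

3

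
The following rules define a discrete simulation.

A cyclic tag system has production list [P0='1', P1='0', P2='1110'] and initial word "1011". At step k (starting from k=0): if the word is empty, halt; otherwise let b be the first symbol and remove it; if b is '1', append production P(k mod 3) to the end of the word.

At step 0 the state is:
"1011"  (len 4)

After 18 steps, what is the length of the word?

0) "1011"  (len 4)
1) "0111"  (len 4)
2) "111"  (len 3)
3) "111110"  (len 6)
4) "111101"  (len 6)
5) "111010"  (len 6)
6) "110101110"  (len 9)
7) "101011101"  (len 9)
8) "010111010"  (len 9)
9) "10111010"  (len 8)
10) "01110101"  (len 8)
11) "1110101"  (len 7)
12) "1101011110"  (len 10)
13) "1010111101"  (len 10)
14) "0101111010"  (len 10)
15) "101111010"  (len 9)
16) "011110101"  (len 9)
17) "11110101"  (len 8)
18) "11101011110"  (len 11)

11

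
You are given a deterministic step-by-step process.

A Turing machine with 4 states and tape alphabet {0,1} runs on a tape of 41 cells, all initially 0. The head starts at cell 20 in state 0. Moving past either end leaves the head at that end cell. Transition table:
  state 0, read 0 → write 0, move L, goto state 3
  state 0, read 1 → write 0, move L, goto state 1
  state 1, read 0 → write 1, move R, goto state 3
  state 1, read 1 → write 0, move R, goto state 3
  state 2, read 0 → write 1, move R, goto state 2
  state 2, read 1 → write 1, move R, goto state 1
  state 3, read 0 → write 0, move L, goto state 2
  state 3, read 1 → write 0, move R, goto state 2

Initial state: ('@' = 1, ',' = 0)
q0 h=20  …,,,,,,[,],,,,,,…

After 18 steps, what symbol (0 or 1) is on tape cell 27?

1

[0] q0 h=20  …,,,,,,[,],,,,,,…
[1] q3 h=19  …,,,,,,[,],,,,,,…
[2] q2 h=18  …,,,,,,[,],,,,,,…
[3] q2 h=19  …,,,,,@[,],,,,,,…
[4] q2 h=20  …,,,,@@[,],,,,,,…
[5] q2 h=21  …,,,@@@[,],,,,,,…
[6] q2 h=22  …,,@@@@[,],,,,,,…
[7] q2 h=23  …,@@@@@[,],,,,,,…
[8] q2 h=24  …@@@@@@[,],,,,,,…
[9] q2 h=25  …@@@@@@[,],,,,,,…
[10] q2 h=26  …@@@@@@[,],,,,,,…
[11] q2 h=27  …@@@@@@[,],,,,,,…
[12] q2 h=28  …@@@@@@[,],,,,,,…
[13] q2 h=29  …@@@@@@[,],,,,,,…
[14] q2 h=30  …@@@@@@[,],,,,,,…
[15] q2 h=31  …@@@@@@[,],,,,,,…
[16] q2 h=32  …@@@@@@[,],,,,,,…
[17] q2 h=33  …@@@@@@[,],,,,,,…
[18] q2 h=34  …@@@@@@[,],,,,,,|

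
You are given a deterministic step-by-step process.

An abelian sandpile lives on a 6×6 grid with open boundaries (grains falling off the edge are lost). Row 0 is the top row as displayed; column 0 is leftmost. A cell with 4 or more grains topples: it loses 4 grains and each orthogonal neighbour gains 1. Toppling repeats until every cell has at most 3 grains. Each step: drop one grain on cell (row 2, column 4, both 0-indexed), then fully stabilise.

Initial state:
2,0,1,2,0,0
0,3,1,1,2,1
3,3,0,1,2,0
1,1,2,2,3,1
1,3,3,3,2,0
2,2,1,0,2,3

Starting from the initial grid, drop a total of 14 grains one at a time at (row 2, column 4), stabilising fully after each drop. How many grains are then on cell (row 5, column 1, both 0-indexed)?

3

step 0: 2,0,1,2,0,0
0,3,1,1,2,1
3,3,0,1,2,0
1,1,2,2,3,1
1,3,3,3,2,0
2,2,1,0,2,3
step 1: 2,0,1,2,0,0
0,3,1,1,2,1
3,3,0,1,3,0
1,1,2,2,3,1
1,3,3,3,2,0
2,2,1,0,2,3
step 2: 2,0,1,2,0,0
0,3,1,1,3,1
3,3,0,2,1,1
1,1,2,3,0,2
1,3,3,3,3,0
2,2,1,0,2,3
step 3: 2,0,1,2,0,0
0,3,1,1,3,1
3,3,0,2,2,1
1,1,2,3,0,2
1,3,3,3,3,0
2,2,1,0,2,3
step 4: 2,0,1,2,0,0
0,3,1,1,3,1
3,3,0,2,3,1
1,1,2,3,0,2
1,3,3,3,3,0
2,2,1,0,2,3
step 5: 2,0,1,2,1,0
0,3,1,2,0,2
3,3,0,3,1,2
1,1,2,3,1,2
1,3,3,3,3,0
2,2,1,0,2,3
step 6: 2,0,1,2,1,0
0,3,1,2,0,2
3,3,0,3,2,2
1,1,2,3,1,2
1,3,3,3,3,0
2,2,1,0,2,3
step 7: 2,0,1,2,1,0
0,3,1,2,0,2
3,3,0,3,3,2
1,1,2,3,1,2
1,3,3,3,3,0
2,2,1,0,2,3
step 8: 2,0,1,2,1,0
0,3,1,3,1,2
3,3,2,1,2,3
1,3,0,3,0,3
2,0,2,2,1,1
2,3,2,1,3,3
step 9: 2,0,1,2,1,0
0,3,1,3,1,2
3,3,2,1,3,3
1,3,0,3,0,3
2,0,2,2,1,1
2,3,2,1,3,3
step 10: 2,0,1,2,1,0
0,3,1,3,2,3
3,3,2,2,1,1
1,3,0,3,2,0
2,0,2,2,1,2
2,3,2,1,3,3
step 11: 2,0,1,2,1,0
0,3,1,3,2,3
3,3,2,2,2,1
1,3,0,3,2,0
2,0,2,2,1,2
2,3,2,1,3,3
step 12: 2,0,1,2,1,0
0,3,1,3,2,3
3,3,2,2,3,1
1,3,0,3,2,0
2,0,2,2,1,2
2,3,2,1,3,3
step 13: 2,0,1,2,1,0
0,3,1,3,3,3
3,3,2,3,0,2
1,3,0,3,3,0
2,0,2,2,1,2
2,3,2,1,3,3
step 14: 2,0,1,2,1,0
0,3,1,3,3,3
3,3,2,3,1,2
1,3,0,3,3,0
2,0,2,2,1,2
2,3,2,1,3,3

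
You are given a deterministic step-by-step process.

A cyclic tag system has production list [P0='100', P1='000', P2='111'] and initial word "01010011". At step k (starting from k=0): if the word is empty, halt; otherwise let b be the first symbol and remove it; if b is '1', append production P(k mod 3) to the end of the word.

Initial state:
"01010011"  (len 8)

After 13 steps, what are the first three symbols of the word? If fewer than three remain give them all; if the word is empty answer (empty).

step 0: "01010011"  (len 8)
step 1: "1010011"  (len 7)
step 2: "010011000"  (len 9)
step 3: "10011000"  (len 8)
step 4: "0011000100"  (len 10)
step 5: "011000100"  (len 9)
step 6: "11000100"  (len 8)
step 7: "1000100100"  (len 10)
step 8: "000100100000"  (len 12)
step 9: "00100100000"  (len 11)
step 10: "0100100000"  (len 10)
step 11: "100100000"  (len 9)
step 12: "00100000111"  (len 11)
step 13: "0100000111"  (len 10)

010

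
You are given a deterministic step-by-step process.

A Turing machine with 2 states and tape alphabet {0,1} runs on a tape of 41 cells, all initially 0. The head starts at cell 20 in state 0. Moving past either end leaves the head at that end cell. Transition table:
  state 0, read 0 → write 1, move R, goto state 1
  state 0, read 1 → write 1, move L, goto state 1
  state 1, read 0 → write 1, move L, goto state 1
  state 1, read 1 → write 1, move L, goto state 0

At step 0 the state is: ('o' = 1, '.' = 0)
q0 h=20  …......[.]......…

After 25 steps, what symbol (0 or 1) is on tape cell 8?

0) q0 h=20  …......[.]......…
1) q1 h=21  ….....o[.]......…
2) q1 h=20  …......[o]o.....…
3) q0 h=19  …......[.]oo....…
4) q1 h=20  ….....o[o]o.....…
5) q0 h=19  …......[o]oo....…
6) q1 h=18  …......[.]ooo...…
7) q1 h=17  …......[.]oooo..…
8) q1 h=16  …......[.]ooooo.…
9) q1 h=15  …......[.]oooooo…
10) q1 h=14  …......[.]oooooo…
11) q1 h=13  …......[.]oooooo…
12) q1 h=12  …......[.]oooooo…
13) q1 h=11  …......[.]oooooo…
14) q1 h=10  …......[.]oooooo…
15) q1 h= 9  …......[.]oooooo…
16) q1 h= 8  …......[.]oooooo…
17) q1 h= 7  …......[.]oooooo…
18) q1 h= 6  |......[.]oooooo…
19) q1 h= 5  |.....[.]oooooo…
20) q1 h= 4  |....[.]oooooo…
21) q1 h= 3  |...[.]oooooo…
22) q1 h= 2  |..[.]oooooo…
23) q1 h= 1  |.[.]oooooo…
24) q1 h= 0  |[.]oooooo…
25) q1 h= 0  |[o]oooooo…

1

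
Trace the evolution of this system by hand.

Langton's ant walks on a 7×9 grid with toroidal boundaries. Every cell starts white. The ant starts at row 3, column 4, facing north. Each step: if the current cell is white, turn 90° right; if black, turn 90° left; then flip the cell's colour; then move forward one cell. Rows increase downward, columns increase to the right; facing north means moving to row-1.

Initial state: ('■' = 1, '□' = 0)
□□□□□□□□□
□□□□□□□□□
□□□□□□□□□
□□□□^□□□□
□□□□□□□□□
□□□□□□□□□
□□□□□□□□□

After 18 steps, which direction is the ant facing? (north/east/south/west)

south

gen 0: □□□□□□□□□
□□□□□□□□□
□□□□□□□□□
□□□□^□□□□
□□□□□□□□□
□□□□□□□□□
□□□□□□□□□
gen 1: □□□□□□□□□
□□□□□□□□□
□□□□□□□□□
□□□□■>□□□
□□□□□□□□□
□□□□□□□□□
□□□□□□□□□
gen 2: □□□□□□□□□
□□□□□□□□□
□□□□□□□□□
□□□□■■□□□
□□□□□v□□□
□□□□□□□□□
□□□□□□□□□
gen 3: □□□□□□□□□
□□□□□□□□□
□□□□□□□□□
□□□□■■□□□
□□□□<■□□□
□□□□□□□□□
□□□□□□□□□
gen 4: □□□□□□□□□
□□□□□□□□□
□□□□□□□□□
□□□□^■□□□
□□□□■■□□□
□□□□□□□□□
□□□□□□□□□
gen 5: □□□□□□□□□
□□□□□□□□□
□□□□□□□□□
□□□<□■□□□
□□□□■■□□□
□□□□□□□□□
□□□□□□□□□
gen 6: □□□□□□□□□
□□□□□□□□□
□□□^□□□□□
□□□■□■□□□
□□□□■■□□□
□□□□□□□□□
□□□□□□□□□
gen 7: □□□□□□□□□
□□□□□□□□□
□□□■>□□□□
□□□■□■□□□
□□□□■■□□□
□□□□□□□□□
□□□□□□□□□
gen 8: □□□□□□□□□
□□□□□□□□□
□□□■■□□□□
□□□■v■□□□
□□□□■■□□□
□□□□□□□□□
□□□□□□□□□
gen 9: □□□□□□□□□
□□□□□□□□□
□□□■■□□□□
□□□<■■□□□
□□□□■■□□□
□□□□□□□□□
□□□□□□□□□
gen 10: □□□□□□□□□
□□□□□□□□□
□□□■■□□□□
□□□□■■□□□
□□□v■■□□□
□□□□□□□□□
□□□□□□□□□
gen 11: □□□□□□□□□
□□□□□□□□□
□□□■■□□□□
□□□□■■□□□
□□<■■■□□□
□□□□□□□□□
□□□□□□□□□
gen 12: □□□□□□□□□
□□□□□□□□□
□□□■■□□□□
□□^□■■□□□
□□■■■■□□□
□□□□□□□□□
□□□□□□□□□
gen 13: □□□□□□□□□
□□□□□□□□□
□□□■■□□□□
□□■>■■□□□
□□■■■■□□□
□□□□□□□□□
□□□□□□□□□
gen 14: □□□□□□□□□
□□□□□□□□□
□□□■■□□□□
□□■■■■□□□
□□■v■■□□□
□□□□□□□□□
□□□□□□□□□
gen 15: □□□□□□□□□
□□□□□□□□□
□□□■■□□□□
□□■■■■□□□
□□■□>■□□□
□□□□□□□□□
□□□□□□□□□
gen 16: □□□□□□□□□
□□□□□□□□□
□□□■■□□□□
□□■■^■□□□
□□■□□■□□□
□□□□□□□□□
□□□□□□□□□
gen 17: □□□□□□□□□
□□□□□□□□□
□□□■■□□□□
□□■<□■□□□
□□■□□■□□□
□□□□□□□□□
□□□□□□□□□
gen 18: □□□□□□□□□
□□□□□□□□□
□□□■■□□□□
□□■□□■□□□
□□■v□■□□□
□□□□□□□□□
□□□□□□□□□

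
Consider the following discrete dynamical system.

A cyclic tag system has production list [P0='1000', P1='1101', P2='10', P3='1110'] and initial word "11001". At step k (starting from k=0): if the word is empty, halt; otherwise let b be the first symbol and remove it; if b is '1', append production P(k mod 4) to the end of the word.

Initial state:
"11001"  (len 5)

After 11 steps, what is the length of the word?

t=0: "11001"  (len 5)
t=1: "10011000"  (len 8)
t=2: "00110001101"  (len 11)
t=3: "0110001101"  (len 10)
t=4: "110001101"  (len 9)
t=5: "100011011000"  (len 12)
t=6: "000110110001101"  (len 15)
t=7: "00110110001101"  (len 14)
t=8: "0110110001101"  (len 13)
t=9: "110110001101"  (len 12)
t=10: "101100011011101"  (len 15)
t=11: "0110001101110110"  (len 16)

16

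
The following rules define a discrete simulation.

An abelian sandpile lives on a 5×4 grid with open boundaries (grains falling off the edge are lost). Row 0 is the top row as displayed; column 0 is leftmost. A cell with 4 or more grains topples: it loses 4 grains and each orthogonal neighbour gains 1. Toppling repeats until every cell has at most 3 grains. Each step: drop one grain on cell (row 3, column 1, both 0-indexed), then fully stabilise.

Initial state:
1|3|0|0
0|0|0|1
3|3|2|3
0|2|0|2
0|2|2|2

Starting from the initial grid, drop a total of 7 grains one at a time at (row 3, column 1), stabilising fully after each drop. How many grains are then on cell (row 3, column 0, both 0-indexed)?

3

gen 0: 1|3|0|0
0|0|0|1
3|3|2|3
0|2|0|2
0|2|2|2
gen 1: 1|3|0|0
0|0|0|1
3|3|2|3
0|3|0|2
0|2|2|2
gen 2: 1|3|0|0
1|1|0|1
0|1|3|3
2|1|1|2
0|3|2|2
gen 3: 1|3|0|0
1|1|0|1
0|1|3|3
2|2|1|2
0|3|2|2
gen 4: 1|3|0|0
1|1|0|1
0|1|3|3
2|3|1|2
0|3|2|2
gen 5: 1|3|0|0
1|1|0|1
0|2|3|3
3|1|2|2
1|0|3|2
gen 6: 1|3|0|0
1|1|0|1
0|2|3|3
3|2|2|2
1|0|3|2
gen 7: 1|3|0|0
1|1|0|1
0|2|3|3
3|3|2|2
1|0|3|2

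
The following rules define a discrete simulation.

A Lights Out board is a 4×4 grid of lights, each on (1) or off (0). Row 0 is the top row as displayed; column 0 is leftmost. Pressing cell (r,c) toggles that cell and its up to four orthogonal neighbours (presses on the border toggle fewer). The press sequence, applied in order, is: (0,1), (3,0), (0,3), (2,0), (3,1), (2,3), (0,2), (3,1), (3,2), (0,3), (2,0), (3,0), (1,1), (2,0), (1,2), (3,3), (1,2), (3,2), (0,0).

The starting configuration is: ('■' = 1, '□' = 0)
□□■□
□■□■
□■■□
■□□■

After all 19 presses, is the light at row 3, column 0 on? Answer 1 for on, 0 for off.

0

k=0  □□■□
□■□■
□■■□
■□□■
k=1  ■■□□
□□□■
□■■□
■□□■
k=2  ■■□□
□□□■
■■■□
□■□■
k=3  ■■■■
□□□□
■■■□
□■□■
k=4  ■■■■
■□□□
□□■□
■■□■
k=5  ■■■■
■□□□
□■■□
□□■■
k=6  ■■■■
■□□■
□■□■
□□■□
k=7  ■□□□
■□■■
□■□■
□□■□
k=8  ■□□□
■□■■
□□□■
■■□□
k=9  ■□□□
■□■■
□□■■
■□■■
k=10  ■□■■
■□■□
□□■■
■□■■
k=11  ■□■■
□□■□
■■■■
□□■■
k=12  ■□■■
□□■□
□■■■
■■■■
k=13  ■■■■
■■□□
□□■■
■■■■
k=14  ■■■■
□■□□
■■■■
□■■■
k=15  ■■□■
□□■■
■■□■
□■■■
k=16  ■■□■
□□■■
■■□□
□■□□
k=17  ■■■■
□■□□
■■■□
□■□□
k=18  ■■■■
□■□□
■■□□
□□■■
k=19  □□■■
■■□□
■■□□
□□■■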